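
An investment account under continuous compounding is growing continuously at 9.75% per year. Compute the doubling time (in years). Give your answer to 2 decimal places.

doubling time = ln(2) / |r| = 0.69315 / 0.0975

doubling time ≈ 7.11 years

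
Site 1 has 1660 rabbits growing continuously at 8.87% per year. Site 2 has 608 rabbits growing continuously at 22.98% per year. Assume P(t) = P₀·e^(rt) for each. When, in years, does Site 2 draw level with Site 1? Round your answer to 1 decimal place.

t ≈ 7.1 years

1660·e^(0.0887t) = 608·e^(0.2298t)
1660/608 = e^((0.2298 − 0.0887)t) → ln(2.73026) = 0.1411·t
t = 1.0044 / 0.1411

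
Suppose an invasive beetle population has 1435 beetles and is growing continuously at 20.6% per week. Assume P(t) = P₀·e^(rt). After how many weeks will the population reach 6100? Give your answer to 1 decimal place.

t ≈ 7.0 weeks

6100 = 1435 · e^(0.206·t)
t = ln(6100/1435) / 0.206 = ln(4.25087) / 0.206 = 1.44712 / 0.206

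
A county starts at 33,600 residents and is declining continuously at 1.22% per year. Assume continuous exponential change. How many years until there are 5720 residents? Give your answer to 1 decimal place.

5720 = 33600 · e^(-0.0122·t)
t = ln(5720/33600) / -0.0122 = ln(0.17024) / -0.0122 = -1.77056 / -0.0122

t ≈ 145.1 years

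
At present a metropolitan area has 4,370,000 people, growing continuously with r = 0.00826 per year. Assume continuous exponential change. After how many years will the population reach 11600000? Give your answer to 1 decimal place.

t ≈ 118.2 years

11600000 = 4370000 · e^(0.00826·t)
t = ln(11600000/4370000) / 0.00826 = ln(2.65446) / 0.00826 = 0.97624 / 0.00826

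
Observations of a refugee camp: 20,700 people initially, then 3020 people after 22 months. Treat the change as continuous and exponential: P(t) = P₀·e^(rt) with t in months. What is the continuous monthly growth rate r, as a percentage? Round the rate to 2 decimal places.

3020 = 20700 · e^(r·22)
e^(22r) = 3020/20700 = 0.14589
r = ln(0.14589) / 22 = -1.92488 / 22

r ≈ -8.75% per month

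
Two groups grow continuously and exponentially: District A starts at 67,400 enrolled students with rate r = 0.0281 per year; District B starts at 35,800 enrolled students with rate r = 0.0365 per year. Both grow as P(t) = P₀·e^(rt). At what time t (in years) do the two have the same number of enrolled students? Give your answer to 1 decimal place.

t ≈ 75.3 years

67400·e^(0.0281t) = 35800·e^(0.0365t)
67400/35800 = e^((0.0365 − 0.0281)t) → ln(1.88268) = 0.0084·t
t = 0.6327 / 0.0084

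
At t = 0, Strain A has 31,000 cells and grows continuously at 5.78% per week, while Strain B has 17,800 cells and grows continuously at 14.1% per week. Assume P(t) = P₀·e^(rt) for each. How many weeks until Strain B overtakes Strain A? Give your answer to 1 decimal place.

31000·e^(0.0578t) = 17800·e^(0.141t)
31000/17800 = e^((0.141 − 0.0578)t) → ln(1.74157) = 0.0832·t
t = 0.55479 / 0.0832

t ≈ 6.7 weeks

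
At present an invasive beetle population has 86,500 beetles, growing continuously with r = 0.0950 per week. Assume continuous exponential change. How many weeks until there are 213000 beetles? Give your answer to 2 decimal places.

t ≈ 9.49 weeks

213000 = 86500 · e^(0.095·t)
t = ln(213000/86500) / 0.095 = ln(2.46243) / 0.095 = 0.90115 / 0.095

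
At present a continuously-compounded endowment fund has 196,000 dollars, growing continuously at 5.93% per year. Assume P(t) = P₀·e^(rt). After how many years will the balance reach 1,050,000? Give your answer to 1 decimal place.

t ≈ 28.3 years

1050000 = 196000 · e^(0.0593·t)
t = ln(1050000/196000) / 0.0593 = ln(5.35714) / 0.0593 = 1.67843 / 0.0593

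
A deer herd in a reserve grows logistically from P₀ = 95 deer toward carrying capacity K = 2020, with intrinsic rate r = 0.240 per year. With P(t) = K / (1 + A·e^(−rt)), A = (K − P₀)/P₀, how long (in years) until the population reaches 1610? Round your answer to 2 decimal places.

t ≈ 18.24 years

A = (2020 − 95)/95 = 20.26316
1610 = 2020/(1 + 20.26316·e^(−0.24t)) → 1 + 20.26316·e^(−0.24t) = 1.25466
e^(−0.24t) = 0.012568 → t = ln(79.56996)/0.24 = 4.37664/0.24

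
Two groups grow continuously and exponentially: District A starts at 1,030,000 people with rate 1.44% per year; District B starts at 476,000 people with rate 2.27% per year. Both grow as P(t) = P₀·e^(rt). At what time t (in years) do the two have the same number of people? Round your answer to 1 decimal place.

1030000·e^(0.0144t) = 476000·e^(0.0227t)
1030000/476000 = e^((0.0227 − 0.0144)t) → ln(2.16387) = 0.0083·t
t = 0.7719 / 0.0083

t ≈ 93.0 years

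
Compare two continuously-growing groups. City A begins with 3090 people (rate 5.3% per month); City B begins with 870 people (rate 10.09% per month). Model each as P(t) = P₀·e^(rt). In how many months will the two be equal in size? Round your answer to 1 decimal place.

3090·e^(0.053t) = 870·e^(0.1009t)
3090/870 = e^((0.1009 − 0.053)t) → ln(3.55172) = 0.0479·t
t = 1.26743 / 0.0479

t ≈ 26.5 months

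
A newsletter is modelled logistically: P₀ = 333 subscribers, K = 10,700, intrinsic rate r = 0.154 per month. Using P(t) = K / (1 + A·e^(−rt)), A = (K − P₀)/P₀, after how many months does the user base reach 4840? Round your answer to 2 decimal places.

t ≈ 21.08 months

A = (10700 − 333)/333 = 31.13213
4840 = 10700/(1 + 31.13213·e^(−0.154t)) → 1 + 31.13213·e^(−0.154t) = 2.21074
e^(−0.154t) = 0.03889 → t = ln(25.71323)/0.154 = 3.24701/0.154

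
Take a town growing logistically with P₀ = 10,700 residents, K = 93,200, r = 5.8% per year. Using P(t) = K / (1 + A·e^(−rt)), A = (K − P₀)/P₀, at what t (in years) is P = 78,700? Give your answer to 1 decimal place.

A = (93200 − 10700)/10700 = 7.71028
78700 = 93200/(1 + 7.71028·e^(−0.058t)) → 1 + 7.71028·e^(−0.058t) = 1.18424
e^(−0.058t) = 0.023896 → t = ln(41.84821)/0.058 = 3.73405/0.058

t ≈ 64.4 years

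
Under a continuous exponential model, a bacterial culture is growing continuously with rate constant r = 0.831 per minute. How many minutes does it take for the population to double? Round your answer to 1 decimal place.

doubling time = ln(2) / |r| = 0.69315 / 0.831

doubling time ≈ 0.8 minutes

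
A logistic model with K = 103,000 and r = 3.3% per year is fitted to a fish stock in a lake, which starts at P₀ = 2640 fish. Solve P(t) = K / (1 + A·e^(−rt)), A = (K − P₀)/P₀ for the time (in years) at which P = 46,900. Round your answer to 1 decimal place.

A = (103000 − 2640)/2640 = 38.01515
46900 = 103000/(1 + 38.01515·e^(−0.033t)) → 1 + 38.01515·e^(−0.033t) = 2.19616
e^(−0.033t) = 0.031465 → t = ln(31.78094)/0.033 = 3.45887/0.033

t ≈ 104.8 years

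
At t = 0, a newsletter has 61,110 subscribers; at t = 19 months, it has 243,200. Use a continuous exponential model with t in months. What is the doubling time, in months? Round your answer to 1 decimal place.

doubling time ≈ 9.5 months

r = ln(243200/61110) / 19 = ln(3.97971) / 19 ≈ 0.072695 per month
doubling time = ln 2 / |r| = 0.69315 / 0.072695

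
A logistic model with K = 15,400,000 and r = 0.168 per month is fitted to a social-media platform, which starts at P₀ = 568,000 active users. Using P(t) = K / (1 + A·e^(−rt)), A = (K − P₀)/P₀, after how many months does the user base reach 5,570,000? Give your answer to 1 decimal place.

A = (15400000 − 568000)/568000 = 26.11268
5570000 = 15400000/(1 + 26.11268·e^(−0.168t)) → 1 + 26.11268·e^(−0.168t) = 2.76481
e^(−0.168t) = 0.067584 → t = ln(14.7963)/0.168 = 2.69438/0.168

t ≈ 16.0 months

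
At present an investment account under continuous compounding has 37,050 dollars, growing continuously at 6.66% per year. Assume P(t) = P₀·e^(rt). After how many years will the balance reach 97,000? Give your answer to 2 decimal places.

97000 = 37050 · e^(0.0666·t)
t = ln(97000/37050) / 0.0666 = ln(2.61808) / 0.0666 = 0.96244 / 0.0666

t ≈ 14.45 years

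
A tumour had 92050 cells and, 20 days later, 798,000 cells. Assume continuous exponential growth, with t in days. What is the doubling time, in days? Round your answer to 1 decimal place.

r = ln(798000/92050) / 20 = ln(8.6692) / 20 ≈ 0.107989 per day
doubling time = ln 2 / |r| = 0.69315 / 0.107989

doubling time ≈ 6.4 days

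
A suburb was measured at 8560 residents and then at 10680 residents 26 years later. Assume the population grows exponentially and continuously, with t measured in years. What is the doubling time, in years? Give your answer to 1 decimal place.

doubling time ≈ 81.4 years

r = ln(10680/8560) / 26 = ln(1.24766) / 26 ≈ 0.00851 per year
doubling time = ln 2 / |r| = 0.69315 / 0.00851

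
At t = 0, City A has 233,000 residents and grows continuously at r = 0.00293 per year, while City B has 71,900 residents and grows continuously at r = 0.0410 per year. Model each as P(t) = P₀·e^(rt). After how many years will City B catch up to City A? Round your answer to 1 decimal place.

t ≈ 30.9 years

233000·e^(0.00293t) = 71900·e^(0.041t)
233000/71900 = e^((0.041 − 0.00293)t) → ln(3.24061) = 0.03807·t
t = 1.17576 / 0.03807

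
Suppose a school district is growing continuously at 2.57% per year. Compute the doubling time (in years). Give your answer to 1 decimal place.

doubling time = ln(2) / |r| = 0.69315 / 0.0257

doubling time ≈ 27.0 years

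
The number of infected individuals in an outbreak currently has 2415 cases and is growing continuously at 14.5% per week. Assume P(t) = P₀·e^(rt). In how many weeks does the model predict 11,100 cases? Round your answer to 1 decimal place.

t ≈ 10.5 weeks

11100 = 2415 · e^(0.145·t)
t = ln(11100/2415) / 0.145 = ln(4.59627) / 0.145 = 1.52525 / 0.145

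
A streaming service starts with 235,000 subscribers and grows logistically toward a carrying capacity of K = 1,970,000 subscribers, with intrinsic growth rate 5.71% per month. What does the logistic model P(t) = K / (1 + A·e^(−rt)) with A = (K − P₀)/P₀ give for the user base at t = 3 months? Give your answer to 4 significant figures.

≈ 272,800 subscribers

A = (1970000 − 235000)/235000 = 7.38298
P(3) = 1970000 / (1 + 7.38298·e^(−0.0571·3)) = 1970000 / (1 + 7.38298·0.842569)
= 1970000 / 7.22067 ≈ 272827.97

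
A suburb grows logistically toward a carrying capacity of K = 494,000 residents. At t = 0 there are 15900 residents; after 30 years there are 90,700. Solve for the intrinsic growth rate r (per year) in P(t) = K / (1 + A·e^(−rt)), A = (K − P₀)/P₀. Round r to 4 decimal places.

A = (494000 − 15900)/15900 = 30.06918
90700 = 494000/(1 + 30.06918·e^(−r·30)) → e^(−30r) = (5.44653 − 1)/30.06918 = 0.147877
r = −ln(0.147877)/30 = 1.91138/30

r ≈ 0.0637 per year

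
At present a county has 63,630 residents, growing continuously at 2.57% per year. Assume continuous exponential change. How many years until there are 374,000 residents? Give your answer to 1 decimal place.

374000 = 63630 · e^(0.0257·t)
t = ln(374000/63630) / 0.0257 = ln(5.87773) / 0.0257 = 1.77117 / 0.0257

t ≈ 68.9 years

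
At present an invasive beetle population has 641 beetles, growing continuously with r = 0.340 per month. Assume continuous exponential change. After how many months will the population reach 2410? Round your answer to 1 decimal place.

t ≈ 3.9 months

2410 = 641 · e^(0.34·t)
t = ln(2410/641) / 0.34 = ln(3.75975) / 0.34 = 1.32435 / 0.34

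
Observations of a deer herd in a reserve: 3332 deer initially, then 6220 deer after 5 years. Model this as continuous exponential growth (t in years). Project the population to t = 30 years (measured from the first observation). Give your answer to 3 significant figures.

r = ln(6220/3332) / 5 ≈ 0.124839 per year
P(30) = 3332 · e^(0.124839·30) = 3332 · 42.31675 ≈ 140999.43

≈ 141,000 deer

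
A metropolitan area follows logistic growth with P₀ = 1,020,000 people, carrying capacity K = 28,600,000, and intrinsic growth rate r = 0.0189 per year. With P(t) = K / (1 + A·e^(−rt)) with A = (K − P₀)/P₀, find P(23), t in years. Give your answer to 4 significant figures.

A = (28600000 − 1020000)/1020000 = 27.03922
P(23) = 28600000 / (1 + 27.03922·e^(−0.0189·23)) = 28600000 / (1 + 27.03922·0.647459)
= 28600000 / 18.50678 ≈ 1545379.57

≈ 1,545,000 people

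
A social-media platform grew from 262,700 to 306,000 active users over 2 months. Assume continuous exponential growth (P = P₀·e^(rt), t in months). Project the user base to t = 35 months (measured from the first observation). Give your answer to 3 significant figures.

≈ 3,790,000 active users

r = ln(306000/262700) / 2 ≈ 0.076286 per month
P(35) = 262700 · e^(0.076286·35) = 262700 · 14.44022 ≈ 3793444.74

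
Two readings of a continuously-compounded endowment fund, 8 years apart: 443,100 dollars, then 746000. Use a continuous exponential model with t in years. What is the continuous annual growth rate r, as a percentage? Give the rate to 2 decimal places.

r ≈ 6.51% per year

746000 = 443100 · e^(r·8)
e^(8r) = 746000/443100 = 1.68359
r = ln(1.68359) / 8 = 0.52093 / 8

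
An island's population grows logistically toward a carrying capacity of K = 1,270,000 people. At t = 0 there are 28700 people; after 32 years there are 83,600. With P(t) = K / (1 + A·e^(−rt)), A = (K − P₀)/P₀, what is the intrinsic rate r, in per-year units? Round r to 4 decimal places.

A = (1270000 − 28700)/28700 = 43.25087
83600 = 1270000/(1 + 43.25087·e^(−r·32)) → e^(−32r) = (15.19139 − 1)/43.25087 = 0.328118
r = −ln(0.328118)/32 = 1.11438/32

r ≈ 0.0348 per year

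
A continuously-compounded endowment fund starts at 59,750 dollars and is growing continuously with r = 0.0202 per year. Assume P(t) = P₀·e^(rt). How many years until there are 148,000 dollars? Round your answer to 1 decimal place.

148000 = 59750 · e^(0.0202·t)
t = ln(148000/59750) / 0.0202 = ln(2.47699) / 0.0202 = 0.90704 / 0.0202

t ≈ 44.9 years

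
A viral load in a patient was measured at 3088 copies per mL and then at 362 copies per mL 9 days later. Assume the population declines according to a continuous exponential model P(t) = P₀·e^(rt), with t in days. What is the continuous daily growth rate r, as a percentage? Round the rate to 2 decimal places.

r ≈ -23.82% per day

362 = 3088 · e^(r·9)
e^(9r) = 362/3088 = 0.11723
r = ln(0.11723) / 9 = -2.14363 / 9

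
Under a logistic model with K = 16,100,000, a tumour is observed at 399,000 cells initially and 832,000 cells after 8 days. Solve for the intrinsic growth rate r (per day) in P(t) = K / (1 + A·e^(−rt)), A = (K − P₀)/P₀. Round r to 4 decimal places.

r ≈ 0.0954 per day

A = (16100000 − 399000)/399000 = 39.35088
832000 = 16100000/(1 + 39.35088·e^(−r·8)) → e^(−8r) = (19.35096 − 1)/39.35088 = 0.466342
r = −ln(0.466342)/8 = 0.76284/8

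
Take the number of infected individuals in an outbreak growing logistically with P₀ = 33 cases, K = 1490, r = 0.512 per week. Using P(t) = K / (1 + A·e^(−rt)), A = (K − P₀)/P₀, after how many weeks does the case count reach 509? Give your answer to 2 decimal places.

t ≈ 6.12 weeks

A = (1490 − 33)/33 = 44.15152
509 = 1490/(1 + 44.15152·e^(−0.512t)) → 1 + 44.15152·e^(−0.512t) = 2.92731
e^(−0.512t) = 0.043652 → t = ln(22.90838)/0.512 = 3.1315/0.512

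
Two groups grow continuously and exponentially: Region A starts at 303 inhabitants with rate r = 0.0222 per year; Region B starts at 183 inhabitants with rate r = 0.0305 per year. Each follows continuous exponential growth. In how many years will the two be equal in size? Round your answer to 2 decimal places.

t ≈ 60.75 years

303·e^(0.0222t) = 183·e^(0.0305t)
303/183 = e^((0.0305 − 0.0222)t) → ln(1.65574) = 0.0083·t
t = 0.50425 / 0.0083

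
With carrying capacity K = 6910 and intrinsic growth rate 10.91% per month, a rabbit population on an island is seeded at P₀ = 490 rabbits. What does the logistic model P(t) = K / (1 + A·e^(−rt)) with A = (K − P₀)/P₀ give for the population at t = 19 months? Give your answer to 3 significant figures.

≈ 2,610 rabbits

A = (6910 − 490)/490 = 13.10204
P(19) = 6910 / (1 + 13.10204·e^(−0.1091·19)) = 6910 / (1 + 13.10204·0.12582)
= 6910 / 2.6485 ≈ 2609.02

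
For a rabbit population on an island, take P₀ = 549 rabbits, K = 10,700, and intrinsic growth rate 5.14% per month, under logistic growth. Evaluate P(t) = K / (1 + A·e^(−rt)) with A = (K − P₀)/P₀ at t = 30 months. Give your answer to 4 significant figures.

≈ 2,159 rabbits

A = (10700 − 549)/549 = 18.48998
P(30) = 10700 / (1 + 18.48998·e^(−0.0514·30)) = 10700 / (1 + 18.48998·0.213953)
= 10700 / 4.95598 ≈ 2159.01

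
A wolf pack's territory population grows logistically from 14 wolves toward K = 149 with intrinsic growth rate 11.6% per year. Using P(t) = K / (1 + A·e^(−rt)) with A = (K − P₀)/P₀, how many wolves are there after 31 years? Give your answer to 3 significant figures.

≈ 118 wolves

A = (149 − 14)/14 = 9.64286
P(31) = 149 / (1 + 9.64286·e^(−0.116·31)) = 149 / (1 + 9.64286·0.027433)
= 149 / 1.26453 ≈ 117.83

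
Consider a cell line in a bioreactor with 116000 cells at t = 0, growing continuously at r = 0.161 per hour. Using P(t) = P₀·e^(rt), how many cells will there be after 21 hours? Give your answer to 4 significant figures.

≈ 3,410,000 cells

P(21) = 116000 · e^(0.161·21) = 116000 · e^(3.381)
= 116000 · 29.40016 ≈ 3410418.16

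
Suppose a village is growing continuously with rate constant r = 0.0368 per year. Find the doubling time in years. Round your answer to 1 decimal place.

doubling time ≈ 18.8 years

doubling time = ln(2) / |r| = 0.69315 / 0.0368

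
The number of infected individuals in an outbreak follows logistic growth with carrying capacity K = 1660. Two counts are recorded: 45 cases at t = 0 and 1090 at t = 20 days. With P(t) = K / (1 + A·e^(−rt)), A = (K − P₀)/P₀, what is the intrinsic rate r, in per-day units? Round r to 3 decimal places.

A = (1660 − 45)/45 = 35.88889
1090 = 1660/(1 + 35.88889·e^(−r·20)) → e^(−20r) = (1.52294 − 1)/35.88889 = 0.014571
r = −ln(0.014571)/20 = 4.22872/20

r ≈ 0.211 per day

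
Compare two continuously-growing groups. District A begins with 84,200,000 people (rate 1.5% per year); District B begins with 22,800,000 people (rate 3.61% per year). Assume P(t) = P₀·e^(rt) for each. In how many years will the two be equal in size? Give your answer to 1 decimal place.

t ≈ 61.9 years

84200000·e^(0.015t) = 22800000·e^(0.0361t)
84200000/22800000 = e^((0.0361 − 0.015)t) → ln(3.69298) = 0.0211·t
t = 1.30643 / 0.0211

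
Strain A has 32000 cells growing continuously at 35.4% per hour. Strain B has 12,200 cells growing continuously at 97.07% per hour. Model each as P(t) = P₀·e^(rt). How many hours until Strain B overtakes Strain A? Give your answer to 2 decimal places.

t ≈ 1.56 hours

32000·e^(0.354t) = 12200·e^(0.9707t)
32000/12200 = e^((0.9707 − 0.354)t) → ln(2.62295) = 0.6167·t
t = 0.9643 / 0.6167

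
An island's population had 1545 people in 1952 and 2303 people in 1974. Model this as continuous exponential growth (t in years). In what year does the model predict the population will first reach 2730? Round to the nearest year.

year 1983

r = ln(2303/1545) / 22 = 0.39919/22 ≈ 0.018145 per year
t = ln(2730/1545) / r = 0.56928/0.018145 ≈ 31.37 years after 1952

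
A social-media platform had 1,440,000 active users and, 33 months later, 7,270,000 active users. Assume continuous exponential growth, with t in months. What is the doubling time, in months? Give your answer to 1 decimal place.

doubling time ≈ 14.1 months

r = ln(7270000/1440000) / 33 = ln(5.04861) / 33 ≈ 0.049064 per month
doubling time = ln 2 / |r| = 0.69315 / 0.049064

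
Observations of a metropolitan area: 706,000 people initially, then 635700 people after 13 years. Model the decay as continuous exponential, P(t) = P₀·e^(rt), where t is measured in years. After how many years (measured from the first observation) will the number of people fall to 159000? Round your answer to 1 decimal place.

t ≈ 184.8 years

r = ln(635700/706000) / 13 ≈ -0.008068 per year
t = ln(159000/706000) / r = -1.49071 / -0.008068 ≈ 184.76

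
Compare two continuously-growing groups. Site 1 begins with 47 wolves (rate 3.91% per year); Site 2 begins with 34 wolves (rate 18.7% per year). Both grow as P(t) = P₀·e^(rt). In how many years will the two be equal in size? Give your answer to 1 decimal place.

t ≈ 2.2 years

47·e^(0.0391t) = 34·e^(0.187t)
47/34 = e^((0.187 − 0.0391)t) → ln(1.38235) = 0.1479·t
t = 0.32379 / 0.1479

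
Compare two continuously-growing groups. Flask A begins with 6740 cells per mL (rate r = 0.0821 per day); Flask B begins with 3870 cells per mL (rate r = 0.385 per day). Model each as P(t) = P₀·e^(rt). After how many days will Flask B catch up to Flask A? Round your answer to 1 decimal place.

t ≈ 1.8 days

6740·e^(0.0821t) = 3870·e^(0.385t)
6740/3870 = e^((0.385 − 0.0821)t) → ln(1.7416) = 0.3029·t
t = 0.55481 / 0.3029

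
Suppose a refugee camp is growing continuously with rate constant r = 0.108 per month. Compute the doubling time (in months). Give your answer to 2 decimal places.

doubling time ≈ 6.42 months

doubling time = ln(2) / |r| = 0.69315 / 0.108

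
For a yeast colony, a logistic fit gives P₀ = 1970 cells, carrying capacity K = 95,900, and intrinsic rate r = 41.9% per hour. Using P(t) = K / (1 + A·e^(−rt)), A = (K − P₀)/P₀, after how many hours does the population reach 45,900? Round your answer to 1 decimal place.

A = (95900 − 1970)/1970 = 47.6802
45900 = 95900/(1 + 47.6802·e^(−0.419t)) → 1 + 47.6802·e^(−0.419t) = 2.08932
e^(−0.419t) = 0.022846 → t = ln(43.77043)/0.419 = 3.77896/0.419

t ≈ 9.0 hours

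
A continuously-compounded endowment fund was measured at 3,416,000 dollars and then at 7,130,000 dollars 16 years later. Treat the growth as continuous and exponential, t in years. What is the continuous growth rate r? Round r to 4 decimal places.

7130000 = 3416000 · e^(r·16)
e^(16r) = 7130000/3416000 = 2.08724
r = ln(2.08724) / 16 = 0.73584 / 16

r ≈ 0.0460 per year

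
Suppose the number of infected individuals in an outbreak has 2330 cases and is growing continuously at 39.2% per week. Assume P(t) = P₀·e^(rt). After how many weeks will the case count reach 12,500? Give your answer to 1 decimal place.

t ≈ 4.3 weeks

12500 = 2330 · e^(0.392·t)
t = ln(12500/2330) / 0.392 = ln(5.36481) / 0.392 = 1.67986 / 0.392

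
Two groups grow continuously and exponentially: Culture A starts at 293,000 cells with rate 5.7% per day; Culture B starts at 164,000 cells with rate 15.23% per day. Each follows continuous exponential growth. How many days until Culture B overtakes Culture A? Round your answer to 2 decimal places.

293000·e^(0.057t) = 164000·e^(0.1523t)
293000/164000 = e^((0.1523 − 0.057)t) → ln(1.78659) = 0.0953·t
t = 0.58031 / 0.0953

t ≈ 6.09 days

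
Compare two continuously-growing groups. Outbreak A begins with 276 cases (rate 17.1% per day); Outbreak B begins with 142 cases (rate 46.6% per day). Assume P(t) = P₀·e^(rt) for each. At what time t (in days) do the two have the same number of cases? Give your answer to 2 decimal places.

t ≈ 2.25 days

276·e^(0.171t) = 142·e^(0.466t)
276/142 = e^((0.466 − 0.171)t) → ln(1.94366) = 0.295·t
t = 0.66457 / 0.295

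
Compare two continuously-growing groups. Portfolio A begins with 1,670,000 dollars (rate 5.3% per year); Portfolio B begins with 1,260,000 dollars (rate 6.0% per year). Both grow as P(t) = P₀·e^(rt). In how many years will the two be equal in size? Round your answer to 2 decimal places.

t ≈ 40.24 years

1670000·e^(0.053t) = 1260000·e^(0.06t)
1670000/1260000 = e^((0.06 − 0.053)t) → ln(1.3254) = 0.007·t
t = 0.28171 / 0.007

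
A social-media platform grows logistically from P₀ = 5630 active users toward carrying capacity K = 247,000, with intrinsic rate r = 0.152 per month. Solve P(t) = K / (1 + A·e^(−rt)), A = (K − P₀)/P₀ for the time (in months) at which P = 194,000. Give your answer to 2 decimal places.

t ≈ 33.26 months

A = (247000 − 5630)/5630 = 42.87211
194000 = 247000/(1 + 42.87211·e^(−0.152t)) → 1 + 42.87211·e^(−0.152t) = 1.2732
e^(−0.152t) = 0.006372 → t = ln(156.92811)/0.152 = 5.05579/0.152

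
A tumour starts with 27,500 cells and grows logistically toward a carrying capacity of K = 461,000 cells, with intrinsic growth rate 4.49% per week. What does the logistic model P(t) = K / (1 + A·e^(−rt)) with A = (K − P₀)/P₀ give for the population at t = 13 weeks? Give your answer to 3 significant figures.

A = (461000 − 27500)/27500 = 15.76364
P(13) = 461000 / (1 + 15.76364·e^(−0.0449·13)) = 461000 / (1 + 15.76364·0.557831)
= 461000 / 9.79344 ≈ 47072.33

≈ 47,100 cells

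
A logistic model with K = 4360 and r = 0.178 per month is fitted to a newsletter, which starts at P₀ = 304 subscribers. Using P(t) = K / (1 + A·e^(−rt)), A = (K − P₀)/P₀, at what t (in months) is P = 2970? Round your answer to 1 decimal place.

A = (4360 − 304)/304 = 13.34211
2970 = 4360/(1 + 13.34211·e^(−0.178t)) → 1 + 13.34211·e^(−0.178t) = 1.46801
e^(−0.178t) = 0.035078 → t = ln(28.50795)/0.178 = 3.35018/0.178

t ≈ 18.8 months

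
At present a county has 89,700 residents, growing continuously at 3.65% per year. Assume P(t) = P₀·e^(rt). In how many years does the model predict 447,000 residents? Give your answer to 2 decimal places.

447000 = 89700 · e^(0.0365·t)
t = ln(447000/89700) / 0.0365 = ln(4.98328) / 0.0365 = 1.60609 / 0.0365

t ≈ 44.00 years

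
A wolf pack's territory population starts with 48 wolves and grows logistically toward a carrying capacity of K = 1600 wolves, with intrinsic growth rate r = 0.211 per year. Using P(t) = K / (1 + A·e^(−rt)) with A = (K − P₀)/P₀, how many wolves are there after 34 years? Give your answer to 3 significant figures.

A = (1600 − 48)/48 = 32.33333
P(34) = 1600 / (1 + 32.33333·e^(−0.211·34)) = 1600 / (1 + 32.33333·0.000766)
= 1600 / 1.02478 ≈ 1561.32

≈ 1,560 wolves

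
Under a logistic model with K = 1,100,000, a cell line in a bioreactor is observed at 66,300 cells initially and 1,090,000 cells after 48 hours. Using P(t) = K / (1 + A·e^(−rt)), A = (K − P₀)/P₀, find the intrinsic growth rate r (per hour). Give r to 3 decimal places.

A = (1100000 − 66300)/66300 = 15.59125
1090000 = 1100000/(1 + 15.59125·e^(−r·48)) → e^(−48r) = (1.00917 − 1)/15.59125 = 0.000588
r = −ln(0.000588)/48 = 7.43806/48

r ≈ 0.155 per hour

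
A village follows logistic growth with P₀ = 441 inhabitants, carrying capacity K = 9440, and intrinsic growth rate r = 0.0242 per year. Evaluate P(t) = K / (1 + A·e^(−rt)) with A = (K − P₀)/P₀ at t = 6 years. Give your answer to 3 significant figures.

≈ 506 inhabitants

A = (9440 − 441)/441 = 20.4059
P(6) = 9440 / (1 + 20.4059·e^(−0.0242·6)) = 9440 / (1 + 20.4059·0.864849)
= 9440 / 18.64802 ≈ 506.22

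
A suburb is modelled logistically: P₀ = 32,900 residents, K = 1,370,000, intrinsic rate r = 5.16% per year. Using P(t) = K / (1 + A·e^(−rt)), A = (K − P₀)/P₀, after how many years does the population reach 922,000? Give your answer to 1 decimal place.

A = (1370000 − 32900)/32900 = 40.64134
922000 = 1370000/(1 + 40.64134·e^(−0.0516t)) → 1 + 40.64134·e^(−0.0516t) = 1.4859
e^(−0.0516t) = 0.011956 → t = ln(83.64132)/0.0516 = 4.42654/0.0516

t ≈ 85.8 years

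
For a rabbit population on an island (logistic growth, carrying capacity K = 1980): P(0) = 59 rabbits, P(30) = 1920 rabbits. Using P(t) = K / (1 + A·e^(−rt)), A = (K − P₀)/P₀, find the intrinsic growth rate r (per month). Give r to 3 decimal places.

A = (1980 − 59)/59 = 32.55932
1920 = 1980/(1 + 32.55932·e^(−r·30)) → e^(−30r) = (1.03125 − 1)/32.55932 = 0.00096
r = −ln(0.00096)/30 = 6.9488/30

r ≈ 0.232 per month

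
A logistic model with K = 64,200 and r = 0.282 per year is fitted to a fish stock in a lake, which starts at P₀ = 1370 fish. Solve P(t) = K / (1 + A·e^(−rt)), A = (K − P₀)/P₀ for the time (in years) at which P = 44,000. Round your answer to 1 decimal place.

A = (64200 − 1370)/1370 = 45.86131
44000 = 64200/(1 + 45.86131·e^(−0.282t)) → 1 + 45.86131·e^(−0.282t) = 1.45909
e^(−0.282t) = 0.01001 → t = ln(99.89593)/0.282 = 4.60413/0.282

t ≈ 16.3 years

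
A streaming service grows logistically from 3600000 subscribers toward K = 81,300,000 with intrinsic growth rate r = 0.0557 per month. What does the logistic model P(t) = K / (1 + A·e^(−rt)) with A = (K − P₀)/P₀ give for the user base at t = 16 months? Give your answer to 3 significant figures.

A = (81300000 − 3600000)/3600000 = 21.58333
P(16) = 81300000 / (1 + 21.58333·e^(−0.0557·16)) = 81300000 / (1 + 21.58333·0.410163)
= 81300000 / 9.85269 ≈ 8251553.31

≈ 8,250,000 subscribers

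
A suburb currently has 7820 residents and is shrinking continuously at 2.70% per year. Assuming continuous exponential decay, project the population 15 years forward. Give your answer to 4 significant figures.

≈ 5,216 residents

P(15) = 7820 · e^(-0.027·15) = 7820 · e^(-0.405)
= 7820 · 0.66698 ≈ 5215.76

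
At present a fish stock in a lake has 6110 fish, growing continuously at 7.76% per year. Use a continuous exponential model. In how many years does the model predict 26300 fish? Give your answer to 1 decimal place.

t ≈ 18.8 years

26300 = 6110 · e^(0.0776·t)
t = ln(26300/6110) / 0.0776 = ln(4.30442) / 0.0776 = 1.45964 / 0.0776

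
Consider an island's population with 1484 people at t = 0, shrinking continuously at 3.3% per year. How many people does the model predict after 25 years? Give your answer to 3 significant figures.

≈ 650 people

P(25) = 1484 · e^(-0.033·25) = 1484 · e^(-0.825)
= 1484 · 0.43823 ≈ 650.34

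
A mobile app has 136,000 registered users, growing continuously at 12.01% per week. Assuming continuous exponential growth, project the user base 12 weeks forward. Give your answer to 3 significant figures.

≈ 575,000 registered users

P(12) = 136000 · e^(0.1201·12) = 136000 · e^(1.4412)
= 136000 · 4.22576 ≈ 574703.86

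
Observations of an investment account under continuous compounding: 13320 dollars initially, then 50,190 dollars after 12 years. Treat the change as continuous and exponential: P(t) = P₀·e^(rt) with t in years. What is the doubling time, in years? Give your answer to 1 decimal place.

doubling time ≈ 6.3 years

r = ln(50190/13320) / 12 = ln(3.76802) / 12 ≈ 0.110546 per year
doubling time = ln 2 / |r| = 0.69315 / 0.110546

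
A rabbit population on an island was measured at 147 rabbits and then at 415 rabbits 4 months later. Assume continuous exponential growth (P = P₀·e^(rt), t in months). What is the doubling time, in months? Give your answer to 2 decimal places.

r = ln(415/147) / 4 = ln(2.82313) / 4 ≈ 0.259461 per month
doubling time = ln 2 / |r| = 0.69315 / 0.259461

doubling time ≈ 2.67 months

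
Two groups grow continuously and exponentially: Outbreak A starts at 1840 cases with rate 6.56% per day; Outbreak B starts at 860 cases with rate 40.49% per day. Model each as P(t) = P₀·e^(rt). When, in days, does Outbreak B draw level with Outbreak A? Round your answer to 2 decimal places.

t ≈ 2.24 days

1840·e^(0.0656t) = 860·e^(0.4049t)
1840/860 = e^((0.4049 − 0.0656)t) → ln(2.13953) = 0.3393·t
t = 0.76059 / 0.3393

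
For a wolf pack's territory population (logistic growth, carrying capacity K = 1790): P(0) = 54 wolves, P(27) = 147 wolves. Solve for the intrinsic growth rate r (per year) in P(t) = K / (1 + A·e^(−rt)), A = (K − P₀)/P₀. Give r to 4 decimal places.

r ≈ 0.0391 per year

A = (1790 − 54)/54 = 32.14815
147 = 1790/(1 + 32.14815·e^(−r·27)) → e^(−27r) = (12.17687 − 1)/32.14815 = 0.347668
r = −ln(0.347668)/27 = 1.05651/27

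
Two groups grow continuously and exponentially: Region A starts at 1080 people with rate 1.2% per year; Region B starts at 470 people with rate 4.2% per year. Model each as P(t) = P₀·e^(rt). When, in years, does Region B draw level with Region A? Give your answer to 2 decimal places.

t ≈ 27.73 years

1080·e^(0.012t) = 470·e^(0.042t)
1080/470 = e^((0.042 − 0.012)t) → ln(2.29787) = 0.03·t
t = 0.83198 / 0.03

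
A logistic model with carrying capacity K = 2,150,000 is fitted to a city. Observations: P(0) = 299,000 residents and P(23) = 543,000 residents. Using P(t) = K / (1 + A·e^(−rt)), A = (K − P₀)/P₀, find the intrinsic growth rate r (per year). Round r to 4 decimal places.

r ≈ 0.0321 per year

A = (2150000 − 299000)/299000 = 6.19064
543000 = 2150000/(1 + 6.19064·e^(−r·23)) → e^(−23r) = (3.95948 − 1)/6.19064 = 0.478058
r = −ln(0.478058)/23 = 0.73802/23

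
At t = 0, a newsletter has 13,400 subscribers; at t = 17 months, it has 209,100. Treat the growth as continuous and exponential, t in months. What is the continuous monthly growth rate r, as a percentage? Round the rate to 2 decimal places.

r ≈ 16.16% per month

209100 = 13400 · e^(r·17)
e^(17r) = 209100/13400 = 15.60448
r = ln(15.60448) / 17 = 2.74756 / 17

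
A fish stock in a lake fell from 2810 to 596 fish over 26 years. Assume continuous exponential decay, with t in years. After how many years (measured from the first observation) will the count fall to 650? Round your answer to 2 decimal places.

r = ln(596/2810) / 26 ≈ -0.059642 per year
t = ln(650/2810) / r = -1.46397 / -0.059642 ≈ 24.546

t ≈ 24.55 years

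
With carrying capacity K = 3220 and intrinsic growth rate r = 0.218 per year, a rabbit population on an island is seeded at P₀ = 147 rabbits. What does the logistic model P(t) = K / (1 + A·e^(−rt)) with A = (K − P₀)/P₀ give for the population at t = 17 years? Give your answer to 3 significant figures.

A = (3220 − 147)/147 = 20.90476
P(17) = 3220 / (1 + 20.90476·e^(−0.218·17)) = 3220 / (1 + 20.90476·0.024576)
= 3220 / 1.51375 ≈ 2127.17

≈ 2,130 rabbits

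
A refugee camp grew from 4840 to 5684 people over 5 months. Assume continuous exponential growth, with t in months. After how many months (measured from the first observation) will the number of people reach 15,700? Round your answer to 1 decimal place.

t ≈ 36.6 months

r = ln(5684/4840) / 5 ≈ 0.032148 per month
t = ln(15700/4840) / r = 1.17675 / 0.032148 ≈ 36.604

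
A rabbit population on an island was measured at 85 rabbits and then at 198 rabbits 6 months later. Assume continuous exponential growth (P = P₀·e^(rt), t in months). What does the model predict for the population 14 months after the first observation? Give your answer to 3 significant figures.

≈ 611 rabbits

r = ln(198/85) / 6 ≈ 0.140936 per month
P(14) = 85 · e^(0.140936·14) = 85 · 7.19297 ≈ 611.4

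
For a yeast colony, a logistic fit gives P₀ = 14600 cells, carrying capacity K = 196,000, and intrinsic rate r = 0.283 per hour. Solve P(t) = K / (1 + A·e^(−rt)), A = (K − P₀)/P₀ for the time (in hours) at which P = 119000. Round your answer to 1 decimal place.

A = (196000 − 14600)/14600 = 12.42466
119000 = 196000/(1 + 12.42466·e^(−0.283t)) → 1 + 12.42466·e^(−0.283t) = 1.64706
e^(−0.283t) = 0.052079 → t = ln(19.20174)/0.283 = 2.955/0.283

t ≈ 10.4 hours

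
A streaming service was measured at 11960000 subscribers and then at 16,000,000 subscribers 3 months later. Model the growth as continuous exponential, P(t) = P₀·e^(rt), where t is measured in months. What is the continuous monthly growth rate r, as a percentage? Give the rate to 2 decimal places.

r ≈ 9.70% per month

16000000 = 11960000 · e^(r·3)
e^(3r) = 16000000/11960000 = 1.33779
r = ln(1.33779) / 3 = 0.29102 / 3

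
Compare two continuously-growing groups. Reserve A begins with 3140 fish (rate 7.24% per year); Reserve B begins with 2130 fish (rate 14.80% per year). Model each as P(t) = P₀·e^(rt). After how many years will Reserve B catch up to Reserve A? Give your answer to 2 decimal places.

t ≈ 5.13 years

3140·e^(0.0724t) = 2130·e^(0.148t)
3140/2130 = e^((0.148 − 0.0724)t) → ln(1.47418) = 0.0756·t
t = 0.3881 / 0.0756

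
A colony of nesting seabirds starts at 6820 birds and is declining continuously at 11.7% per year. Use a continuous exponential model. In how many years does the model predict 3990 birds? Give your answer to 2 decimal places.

3990 = 6820 · e^(-0.117·t)
t = ln(3990/6820) / -0.117 = ln(0.58504) / -0.117 = -0.53607 / -0.117

t ≈ 4.58 years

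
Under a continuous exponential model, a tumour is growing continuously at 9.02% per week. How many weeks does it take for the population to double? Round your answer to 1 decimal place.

doubling time = ln(2) / |r| = 0.69315 / 0.0902

doubling time ≈ 7.7 weeks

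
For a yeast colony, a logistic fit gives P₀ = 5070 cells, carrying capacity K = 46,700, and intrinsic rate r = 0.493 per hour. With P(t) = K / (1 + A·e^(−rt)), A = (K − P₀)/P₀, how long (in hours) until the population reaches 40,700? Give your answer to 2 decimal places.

A = (46700 − 5070)/5070 = 8.21105
40700 = 46700/(1 + 8.21105·e^(−0.493t)) → 1 + 8.21105·e^(−0.493t) = 1.14742
e^(−0.493t) = 0.017954 → t = ln(55.69826)/0.493 = 4.01995/0.493

t ≈ 8.15 hours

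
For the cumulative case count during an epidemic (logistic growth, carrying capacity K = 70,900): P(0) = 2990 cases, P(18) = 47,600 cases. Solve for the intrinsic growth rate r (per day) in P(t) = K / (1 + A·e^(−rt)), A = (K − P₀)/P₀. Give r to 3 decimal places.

A = (70900 − 2990)/2990 = 22.71237
47600 = 70900/(1 + 22.71237·e^(−r·18)) → e^(−18r) = (1.4895 − 1)/22.71237 = 0.021552
r = −ln(0.021552)/18 = 3.83729/18

r ≈ 0.213 per day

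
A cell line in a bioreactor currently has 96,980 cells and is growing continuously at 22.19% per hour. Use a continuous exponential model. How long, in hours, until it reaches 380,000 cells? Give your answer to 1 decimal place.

t ≈ 6.2 hours

380000 = 96980 · e^(0.2219·t)
t = ln(380000/96980) / 0.2219 = ln(3.91833) / 0.2219 = 1.36567 / 0.2219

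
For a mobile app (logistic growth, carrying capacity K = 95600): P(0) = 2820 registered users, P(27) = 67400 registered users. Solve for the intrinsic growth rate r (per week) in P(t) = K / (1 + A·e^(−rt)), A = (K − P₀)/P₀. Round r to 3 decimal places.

A = (95600 − 2820)/2820 = 32.90071
67400 = 95600/(1 + 32.90071·e^(−r·27)) → e^(−27r) = (1.4184 − 1)/32.90071 = 0.012717
r = −ln(0.012717)/27 = 4.36482/27

r ≈ 0.162 per week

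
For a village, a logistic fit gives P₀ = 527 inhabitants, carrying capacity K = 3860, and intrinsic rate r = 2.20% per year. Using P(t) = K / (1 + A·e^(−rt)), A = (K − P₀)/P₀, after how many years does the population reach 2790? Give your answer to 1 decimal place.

t ≈ 127.4 years

A = (3860 − 527)/527 = 6.32448
2790 = 3860/(1 + 6.32448·e^(−0.022t)) → 1 + 6.32448·e^(−0.022t) = 1.38351
e^(−0.022t) = 0.060639 → t = ln(16.49093)/0.022 = 2.80281/0.022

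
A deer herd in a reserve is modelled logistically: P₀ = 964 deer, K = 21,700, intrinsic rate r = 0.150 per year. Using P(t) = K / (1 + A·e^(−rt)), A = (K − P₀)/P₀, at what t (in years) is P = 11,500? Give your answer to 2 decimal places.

t ≈ 21.26 years

A = (21700 − 964)/964 = 21.51037
11500 = 21700/(1 + 21.51037·e^(−0.15t)) → 1 + 21.51037·e^(−0.15t) = 1.88696
e^(−0.15t) = 0.041234 → t = ln(24.25189)/0.15 = 3.18849/0.15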